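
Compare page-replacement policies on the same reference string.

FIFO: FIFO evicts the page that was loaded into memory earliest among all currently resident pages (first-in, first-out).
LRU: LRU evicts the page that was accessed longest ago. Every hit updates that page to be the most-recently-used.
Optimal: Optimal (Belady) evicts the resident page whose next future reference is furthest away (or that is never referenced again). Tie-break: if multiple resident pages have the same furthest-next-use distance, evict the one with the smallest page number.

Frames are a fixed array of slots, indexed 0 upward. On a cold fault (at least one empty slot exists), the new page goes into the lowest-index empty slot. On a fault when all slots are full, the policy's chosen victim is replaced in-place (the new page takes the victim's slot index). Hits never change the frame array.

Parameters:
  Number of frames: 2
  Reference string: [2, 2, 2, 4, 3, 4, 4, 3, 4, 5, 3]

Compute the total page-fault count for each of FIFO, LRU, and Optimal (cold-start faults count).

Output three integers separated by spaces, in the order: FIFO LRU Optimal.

Answer: 4 5 4

Derivation:
--- FIFO ---
  step 0: ref 2 -> FAULT, frames=[2,-] (faults so far: 1)
  step 1: ref 2 -> HIT, frames=[2,-] (faults so far: 1)
  step 2: ref 2 -> HIT, frames=[2,-] (faults so far: 1)
  step 3: ref 4 -> FAULT, frames=[2,4] (faults so far: 2)
  step 4: ref 3 -> FAULT, evict 2, frames=[3,4] (faults so far: 3)
  step 5: ref 4 -> HIT, frames=[3,4] (faults so far: 3)
  step 6: ref 4 -> HIT, frames=[3,4] (faults so far: 3)
  step 7: ref 3 -> HIT, frames=[3,4] (faults so far: 3)
  step 8: ref 4 -> HIT, frames=[3,4] (faults so far: 3)
  step 9: ref 5 -> FAULT, evict 4, frames=[3,5] (faults so far: 4)
  step 10: ref 3 -> HIT, frames=[3,5] (faults so far: 4)
  FIFO total faults: 4
--- LRU ---
  step 0: ref 2 -> FAULT, frames=[2,-] (faults so far: 1)
  step 1: ref 2 -> HIT, frames=[2,-] (faults so far: 1)
  step 2: ref 2 -> HIT, frames=[2,-] (faults so far: 1)
  step 3: ref 4 -> FAULT, frames=[2,4] (faults so far: 2)
  step 4: ref 3 -> FAULT, evict 2, frames=[3,4] (faults so far: 3)
  step 5: ref 4 -> HIT, frames=[3,4] (faults so far: 3)
  step 6: ref 4 -> HIT, frames=[3,4] (faults so far: 3)
  step 7: ref 3 -> HIT, frames=[3,4] (faults so far: 3)
  step 8: ref 4 -> HIT, frames=[3,4] (faults so far: 3)
  step 9: ref 5 -> FAULT, evict 3, frames=[5,4] (faults so far: 4)
  step 10: ref 3 -> FAULT, evict 4, frames=[5,3] (faults so far: 5)
  LRU total faults: 5
--- Optimal ---
  step 0: ref 2 -> FAULT, frames=[2,-] (faults so far: 1)
  step 1: ref 2 -> HIT, frames=[2,-] (faults so far: 1)
  step 2: ref 2 -> HIT, frames=[2,-] (faults so far: 1)
  step 3: ref 4 -> FAULT, frames=[2,4] (faults so far: 2)
  step 4: ref 3 -> FAULT, evict 2, frames=[3,4] (faults so far: 3)
  step 5: ref 4 -> HIT, frames=[3,4] (faults so far: 3)
  step 6: ref 4 -> HIT, frames=[3,4] (faults so far: 3)
  step 7: ref 3 -> HIT, frames=[3,4] (faults so far: 3)
  step 8: ref 4 -> HIT, frames=[3,4] (faults so far: 3)
  step 9: ref 5 -> FAULT, evict 4, frames=[3,5] (faults so far: 4)
  step 10: ref 3 -> HIT, frames=[3,5] (faults so far: 4)
  Optimal total faults: 4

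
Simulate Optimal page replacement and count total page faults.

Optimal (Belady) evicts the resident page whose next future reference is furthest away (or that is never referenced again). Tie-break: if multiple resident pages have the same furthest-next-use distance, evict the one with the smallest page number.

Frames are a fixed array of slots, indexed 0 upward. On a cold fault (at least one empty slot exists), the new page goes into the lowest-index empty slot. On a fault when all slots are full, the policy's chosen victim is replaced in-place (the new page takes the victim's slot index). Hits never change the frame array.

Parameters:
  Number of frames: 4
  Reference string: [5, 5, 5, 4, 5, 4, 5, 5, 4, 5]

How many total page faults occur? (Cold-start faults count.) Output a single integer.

Answer: 2

Derivation:
Step 0: ref 5 → FAULT, frames=[5,-,-,-]
Step 1: ref 5 → HIT, frames=[5,-,-,-]
Step 2: ref 5 → HIT, frames=[5,-,-,-]
Step 3: ref 4 → FAULT, frames=[5,4,-,-]
Step 4: ref 5 → HIT, frames=[5,4,-,-]
Step 5: ref 4 → HIT, frames=[5,4,-,-]
Step 6: ref 5 → HIT, frames=[5,4,-,-]
Step 7: ref 5 → HIT, frames=[5,4,-,-]
Step 8: ref 4 → HIT, frames=[5,4,-,-]
Step 9: ref 5 → HIT, frames=[5,4,-,-]
Total faults: 2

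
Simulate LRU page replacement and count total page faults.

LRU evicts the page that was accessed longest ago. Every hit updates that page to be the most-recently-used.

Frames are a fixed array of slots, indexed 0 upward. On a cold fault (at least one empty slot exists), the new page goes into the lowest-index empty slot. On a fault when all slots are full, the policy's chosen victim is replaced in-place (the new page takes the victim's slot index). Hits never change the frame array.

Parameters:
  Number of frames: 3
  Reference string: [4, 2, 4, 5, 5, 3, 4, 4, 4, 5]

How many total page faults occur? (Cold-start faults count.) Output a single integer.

Step 0: ref 4 → FAULT, frames=[4,-,-]
Step 1: ref 2 → FAULT, frames=[4,2,-]
Step 2: ref 4 → HIT, frames=[4,2,-]
Step 3: ref 5 → FAULT, frames=[4,2,5]
Step 4: ref 5 → HIT, frames=[4,2,5]
Step 5: ref 3 → FAULT (evict 2), frames=[4,3,5]
Step 6: ref 4 → HIT, frames=[4,3,5]
Step 7: ref 4 → HIT, frames=[4,3,5]
Step 8: ref 4 → HIT, frames=[4,3,5]
Step 9: ref 5 → HIT, frames=[4,3,5]
Total faults: 4

Answer: 4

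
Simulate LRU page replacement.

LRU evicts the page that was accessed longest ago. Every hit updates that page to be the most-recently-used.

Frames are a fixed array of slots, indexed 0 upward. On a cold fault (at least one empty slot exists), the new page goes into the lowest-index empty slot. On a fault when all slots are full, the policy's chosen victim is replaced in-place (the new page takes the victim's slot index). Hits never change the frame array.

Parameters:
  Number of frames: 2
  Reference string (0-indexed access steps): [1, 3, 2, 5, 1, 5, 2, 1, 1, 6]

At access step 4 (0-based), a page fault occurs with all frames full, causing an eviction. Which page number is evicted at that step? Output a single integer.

Step 0: ref 1 -> FAULT, frames=[1,-]
Step 1: ref 3 -> FAULT, frames=[1,3]
Step 2: ref 2 -> FAULT, evict 1, frames=[2,3]
Step 3: ref 5 -> FAULT, evict 3, frames=[2,5]
Step 4: ref 1 -> FAULT, evict 2, frames=[1,5]
At step 4: evicted page 2

Answer: 2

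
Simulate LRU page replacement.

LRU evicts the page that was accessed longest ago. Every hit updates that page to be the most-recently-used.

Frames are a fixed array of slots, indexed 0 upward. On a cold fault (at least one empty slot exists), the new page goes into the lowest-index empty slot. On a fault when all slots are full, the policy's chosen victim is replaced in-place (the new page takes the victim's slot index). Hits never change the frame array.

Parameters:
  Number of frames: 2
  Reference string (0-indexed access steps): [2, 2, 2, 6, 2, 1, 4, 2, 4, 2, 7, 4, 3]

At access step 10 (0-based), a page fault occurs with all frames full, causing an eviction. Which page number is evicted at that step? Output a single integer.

Step 0: ref 2 -> FAULT, frames=[2,-]
Step 1: ref 2 -> HIT, frames=[2,-]
Step 2: ref 2 -> HIT, frames=[2,-]
Step 3: ref 6 -> FAULT, frames=[2,6]
Step 4: ref 2 -> HIT, frames=[2,6]
Step 5: ref 1 -> FAULT, evict 6, frames=[2,1]
Step 6: ref 4 -> FAULT, evict 2, frames=[4,1]
Step 7: ref 2 -> FAULT, evict 1, frames=[4,2]
Step 8: ref 4 -> HIT, frames=[4,2]
Step 9: ref 2 -> HIT, frames=[4,2]
Step 10: ref 7 -> FAULT, evict 4, frames=[7,2]
At step 10: evicted page 4

Answer: 4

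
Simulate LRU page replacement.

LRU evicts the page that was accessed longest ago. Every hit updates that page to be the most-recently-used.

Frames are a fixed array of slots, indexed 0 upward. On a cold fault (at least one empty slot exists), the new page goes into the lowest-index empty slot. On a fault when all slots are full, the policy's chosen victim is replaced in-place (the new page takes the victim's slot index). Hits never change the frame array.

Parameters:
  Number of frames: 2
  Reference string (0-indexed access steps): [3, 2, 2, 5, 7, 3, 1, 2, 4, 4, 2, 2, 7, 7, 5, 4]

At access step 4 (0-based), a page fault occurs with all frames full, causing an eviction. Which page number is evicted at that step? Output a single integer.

Step 0: ref 3 -> FAULT, frames=[3,-]
Step 1: ref 2 -> FAULT, frames=[3,2]
Step 2: ref 2 -> HIT, frames=[3,2]
Step 3: ref 5 -> FAULT, evict 3, frames=[5,2]
Step 4: ref 7 -> FAULT, evict 2, frames=[5,7]
At step 4: evicted page 2

Answer: 2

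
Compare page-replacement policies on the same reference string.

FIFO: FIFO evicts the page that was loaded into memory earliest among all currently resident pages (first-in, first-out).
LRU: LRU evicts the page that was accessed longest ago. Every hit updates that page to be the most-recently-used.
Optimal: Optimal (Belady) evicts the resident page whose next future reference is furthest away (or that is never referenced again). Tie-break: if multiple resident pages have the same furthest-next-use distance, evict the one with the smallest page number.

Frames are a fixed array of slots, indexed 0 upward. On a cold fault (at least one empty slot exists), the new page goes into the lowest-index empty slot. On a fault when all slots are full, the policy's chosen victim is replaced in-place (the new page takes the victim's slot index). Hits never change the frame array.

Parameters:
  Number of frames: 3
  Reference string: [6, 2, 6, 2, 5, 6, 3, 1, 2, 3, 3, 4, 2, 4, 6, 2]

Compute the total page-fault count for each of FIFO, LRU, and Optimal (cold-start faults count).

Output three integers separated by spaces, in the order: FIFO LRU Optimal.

--- FIFO ---
  step 0: ref 6 -> FAULT, frames=[6,-,-] (faults so far: 1)
  step 1: ref 2 -> FAULT, frames=[6,2,-] (faults so far: 2)
  step 2: ref 6 -> HIT, frames=[6,2,-] (faults so far: 2)
  step 3: ref 2 -> HIT, frames=[6,2,-] (faults so far: 2)
  step 4: ref 5 -> FAULT, frames=[6,2,5] (faults so far: 3)
  step 5: ref 6 -> HIT, frames=[6,2,5] (faults so far: 3)
  step 6: ref 3 -> FAULT, evict 6, frames=[3,2,5] (faults so far: 4)
  step 7: ref 1 -> FAULT, evict 2, frames=[3,1,5] (faults so far: 5)
  step 8: ref 2 -> FAULT, evict 5, frames=[3,1,2] (faults so far: 6)
  step 9: ref 3 -> HIT, frames=[3,1,2] (faults so far: 6)
  step 10: ref 3 -> HIT, frames=[3,1,2] (faults so far: 6)
  step 11: ref 4 -> FAULT, evict 3, frames=[4,1,2] (faults so far: 7)
  step 12: ref 2 -> HIT, frames=[4,1,2] (faults so far: 7)
  step 13: ref 4 -> HIT, frames=[4,1,2] (faults so far: 7)
  step 14: ref 6 -> FAULT, evict 1, frames=[4,6,2] (faults so far: 8)
  step 15: ref 2 -> HIT, frames=[4,6,2] (faults so far: 8)
  FIFO total faults: 8
--- LRU ---
  step 0: ref 6 -> FAULT, frames=[6,-,-] (faults so far: 1)
  step 1: ref 2 -> FAULT, frames=[6,2,-] (faults so far: 2)
  step 2: ref 6 -> HIT, frames=[6,2,-] (faults so far: 2)
  step 3: ref 2 -> HIT, frames=[6,2,-] (faults so far: 2)
  step 4: ref 5 -> FAULT, frames=[6,2,5] (faults so far: 3)
  step 5: ref 6 -> HIT, frames=[6,2,5] (faults so far: 3)
  step 6: ref 3 -> FAULT, evict 2, frames=[6,3,5] (faults so far: 4)
  step 7: ref 1 -> FAULT, evict 5, frames=[6,3,1] (faults so far: 5)
  step 8: ref 2 -> FAULT, evict 6, frames=[2,3,1] (faults so far: 6)
  step 9: ref 3 -> HIT, frames=[2,3,1] (faults so far: 6)
  step 10: ref 3 -> HIT, frames=[2,3,1] (faults so far: 6)
  step 11: ref 4 -> FAULT, evict 1, frames=[2,3,4] (faults so far: 7)
  step 12: ref 2 -> HIT, frames=[2,3,4] (faults so far: 7)
  step 13: ref 4 -> HIT, frames=[2,3,4] (faults so far: 7)
  step 14: ref 6 -> FAULT, evict 3, frames=[2,6,4] (faults so far: 8)
  step 15: ref 2 -> HIT, frames=[2,6,4] (faults so far: 8)
  LRU total faults: 8
--- Optimal ---
  step 0: ref 6 -> FAULT, frames=[6,-,-] (faults so far: 1)
  step 1: ref 2 -> FAULT, frames=[6,2,-] (faults so far: 2)
  step 2: ref 6 -> HIT, frames=[6,2,-] (faults so far: 2)
  step 3: ref 2 -> HIT, frames=[6,2,-] (faults so far: 2)
  step 4: ref 5 -> FAULT, frames=[6,2,5] (faults so far: 3)
  step 5: ref 6 -> HIT, frames=[6,2,5] (faults so far: 3)
  step 6: ref 3 -> FAULT, evict 5, frames=[6,2,3] (faults so far: 4)
  step 7: ref 1 -> FAULT, evict 6, frames=[1,2,3] (faults so far: 5)
  step 8: ref 2 -> HIT, frames=[1,2,3] (faults so far: 5)
  step 9: ref 3 -> HIT, frames=[1,2,3] (faults so far: 5)
  step 10: ref 3 -> HIT, frames=[1,2,3] (faults so far: 5)
  step 11: ref 4 -> FAULT, evict 1, frames=[4,2,3] (faults so far: 6)
  step 12: ref 2 -> HIT, frames=[4,2,3] (faults so far: 6)
  step 13: ref 4 -> HIT, frames=[4,2,3] (faults so far: 6)
  step 14: ref 6 -> FAULT, evict 3, frames=[4,2,6] (faults so far: 7)
  step 15: ref 2 -> HIT, frames=[4,2,6] (faults so far: 7)
  Optimal total faults: 7

Answer: 8 8 7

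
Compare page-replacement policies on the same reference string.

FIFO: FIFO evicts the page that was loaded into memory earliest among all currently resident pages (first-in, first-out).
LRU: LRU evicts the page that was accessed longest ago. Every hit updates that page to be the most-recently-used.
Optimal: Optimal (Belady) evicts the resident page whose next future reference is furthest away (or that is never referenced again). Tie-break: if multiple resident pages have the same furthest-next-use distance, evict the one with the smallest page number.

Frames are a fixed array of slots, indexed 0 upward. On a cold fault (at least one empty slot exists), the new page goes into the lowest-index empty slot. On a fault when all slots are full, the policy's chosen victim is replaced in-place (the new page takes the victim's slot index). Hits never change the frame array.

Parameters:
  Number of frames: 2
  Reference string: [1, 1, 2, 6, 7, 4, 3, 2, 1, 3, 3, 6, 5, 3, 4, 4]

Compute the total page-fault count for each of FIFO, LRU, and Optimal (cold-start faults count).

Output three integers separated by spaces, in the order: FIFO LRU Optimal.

--- FIFO ---
  step 0: ref 1 -> FAULT, frames=[1,-] (faults so far: 1)
  step 1: ref 1 -> HIT, frames=[1,-] (faults so far: 1)
  step 2: ref 2 -> FAULT, frames=[1,2] (faults so far: 2)
  step 3: ref 6 -> FAULT, evict 1, frames=[6,2] (faults so far: 3)
  step 4: ref 7 -> FAULT, evict 2, frames=[6,7] (faults so far: 4)
  step 5: ref 4 -> FAULT, evict 6, frames=[4,7] (faults so far: 5)
  step 6: ref 3 -> FAULT, evict 7, frames=[4,3] (faults so far: 6)
  step 7: ref 2 -> FAULT, evict 4, frames=[2,3] (faults so far: 7)
  step 8: ref 1 -> FAULT, evict 3, frames=[2,1] (faults so far: 8)
  step 9: ref 3 -> FAULT, evict 2, frames=[3,1] (faults so far: 9)
  step 10: ref 3 -> HIT, frames=[3,1] (faults so far: 9)
  step 11: ref 6 -> FAULT, evict 1, frames=[3,6] (faults so far: 10)
  step 12: ref 5 -> FAULT, evict 3, frames=[5,6] (faults so far: 11)
  step 13: ref 3 -> FAULT, evict 6, frames=[5,3] (faults so far: 12)
  step 14: ref 4 -> FAULT, evict 5, frames=[4,3] (faults so far: 13)
  step 15: ref 4 -> HIT, frames=[4,3] (faults so far: 13)
  FIFO total faults: 13
--- LRU ---
  step 0: ref 1 -> FAULT, frames=[1,-] (faults so far: 1)
  step 1: ref 1 -> HIT, frames=[1,-] (faults so far: 1)
  step 2: ref 2 -> FAULT, frames=[1,2] (faults so far: 2)
  step 3: ref 6 -> FAULT, evict 1, frames=[6,2] (faults so far: 3)
  step 4: ref 7 -> FAULT, evict 2, frames=[6,7] (faults so far: 4)
  step 5: ref 4 -> FAULT, evict 6, frames=[4,7] (faults so far: 5)
  step 6: ref 3 -> FAULT, evict 7, frames=[4,3] (faults so far: 6)
  step 7: ref 2 -> FAULT, evict 4, frames=[2,3] (faults so far: 7)
  step 8: ref 1 -> FAULT, evict 3, frames=[2,1] (faults so far: 8)
  step 9: ref 3 -> FAULT, evict 2, frames=[3,1] (faults so far: 9)
  step 10: ref 3 -> HIT, frames=[3,1] (faults so far: 9)
  step 11: ref 6 -> FAULT, evict 1, frames=[3,6] (faults so far: 10)
  step 12: ref 5 -> FAULT, evict 3, frames=[5,6] (faults so far: 11)
  step 13: ref 3 -> FAULT, evict 6, frames=[5,3] (faults so far: 12)
  step 14: ref 4 -> FAULT, evict 5, frames=[4,3] (faults so far: 13)
  step 15: ref 4 -> HIT, frames=[4,3] (faults so far: 13)
  LRU total faults: 13
--- Optimal ---
  step 0: ref 1 -> FAULT, frames=[1,-] (faults so far: 1)
  step 1: ref 1 -> HIT, frames=[1,-] (faults so far: 1)
  step 2: ref 2 -> FAULT, frames=[1,2] (faults so far: 2)
  step 3: ref 6 -> FAULT, evict 1, frames=[6,2] (faults so far: 3)
  step 4: ref 7 -> FAULT, evict 6, frames=[7,2] (faults so far: 4)
  step 5: ref 4 -> FAULT, evict 7, frames=[4,2] (faults so far: 5)
  step 6: ref 3 -> FAULT, evict 4, frames=[3,2] (faults so far: 6)
  step 7: ref 2 -> HIT, frames=[3,2] (faults so far: 6)
  step 8: ref 1 -> FAULT, evict 2, frames=[3,1] (faults so far: 7)
  step 9: ref 3 -> HIT, frames=[3,1] (faults so far: 7)
  step 10: ref 3 -> HIT, frames=[3,1] (faults so far: 7)
  step 11: ref 6 -> FAULT, evict 1, frames=[3,6] (faults so far: 8)
  step 12: ref 5 -> FAULT, evict 6, frames=[3,5] (faults so far: 9)
  step 13: ref 3 -> HIT, frames=[3,5] (faults so far: 9)
  step 14: ref 4 -> FAULT, evict 3, frames=[4,5] (faults so far: 10)
  step 15: ref 4 -> HIT, frames=[4,5] (faults so far: 10)
  Optimal total faults: 10

Answer: 13 13 10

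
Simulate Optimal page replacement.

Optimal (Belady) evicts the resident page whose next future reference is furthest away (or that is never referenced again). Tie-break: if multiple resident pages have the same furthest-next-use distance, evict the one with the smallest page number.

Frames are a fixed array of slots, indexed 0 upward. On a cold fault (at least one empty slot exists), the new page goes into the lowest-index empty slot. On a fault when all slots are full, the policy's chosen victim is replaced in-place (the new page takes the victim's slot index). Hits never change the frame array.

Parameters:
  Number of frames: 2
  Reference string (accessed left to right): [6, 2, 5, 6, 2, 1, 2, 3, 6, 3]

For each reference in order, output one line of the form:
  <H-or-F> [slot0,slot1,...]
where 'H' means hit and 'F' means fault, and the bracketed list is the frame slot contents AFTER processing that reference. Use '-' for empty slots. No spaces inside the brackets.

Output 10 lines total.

F [6,-]
F [6,2]
F [6,5]
H [6,5]
F [6,2]
F [1,2]
H [1,2]
F [3,2]
F [3,6]
H [3,6]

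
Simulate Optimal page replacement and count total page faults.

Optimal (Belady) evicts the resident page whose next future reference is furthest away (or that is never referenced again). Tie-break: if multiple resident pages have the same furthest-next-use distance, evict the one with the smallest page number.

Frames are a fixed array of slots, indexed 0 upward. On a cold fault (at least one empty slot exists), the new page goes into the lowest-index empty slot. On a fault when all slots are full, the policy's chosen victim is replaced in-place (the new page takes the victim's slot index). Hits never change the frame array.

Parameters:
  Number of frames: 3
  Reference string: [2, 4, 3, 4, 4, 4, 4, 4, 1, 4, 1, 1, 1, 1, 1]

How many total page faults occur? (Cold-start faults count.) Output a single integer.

Step 0: ref 2 → FAULT, frames=[2,-,-]
Step 1: ref 4 → FAULT, frames=[2,4,-]
Step 2: ref 3 → FAULT, frames=[2,4,3]
Step 3: ref 4 → HIT, frames=[2,4,3]
Step 4: ref 4 → HIT, frames=[2,4,3]
Step 5: ref 4 → HIT, frames=[2,4,3]
Step 6: ref 4 → HIT, frames=[2,4,3]
Step 7: ref 4 → HIT, frames=[2,4,3]
Step 8: ref 1 → FAULT (evict 2), frames=[1,4,3]
Step 9: ref 4 → HIT, frames=[1,4,3]
Step 10: ref 1 → HIT, frames=[1,4,3]
Step 11: ref 1 → HIT, frames=[1,4,3]
Step 12: ref 1 → HIT, frames=[1,4,3]
Step 13: ref 1 → HIT, frames=[1,4,3]
Step 14: ref 1 → HIT, frames=[1,4,3]
Total faults: 4

Answer: 4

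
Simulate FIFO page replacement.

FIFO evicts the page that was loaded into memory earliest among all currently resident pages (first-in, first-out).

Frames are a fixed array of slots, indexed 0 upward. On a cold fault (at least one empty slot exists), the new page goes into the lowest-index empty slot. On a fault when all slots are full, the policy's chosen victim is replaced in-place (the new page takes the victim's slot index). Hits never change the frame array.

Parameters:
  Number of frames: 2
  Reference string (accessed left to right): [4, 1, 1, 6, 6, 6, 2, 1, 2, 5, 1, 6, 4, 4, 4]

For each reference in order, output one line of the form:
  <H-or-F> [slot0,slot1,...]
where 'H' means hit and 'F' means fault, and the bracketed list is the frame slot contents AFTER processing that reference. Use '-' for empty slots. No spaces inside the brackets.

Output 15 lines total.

F [4,-]
F [4,1]
H [4,1]
F [6,1]
H [6,1]
H [6,1]
F [6,2]
F [1,2]
H [1,2]
F [1,5]
H [1,5]
F [6,5]
F [6,4]
H [6,4]
H [6,4]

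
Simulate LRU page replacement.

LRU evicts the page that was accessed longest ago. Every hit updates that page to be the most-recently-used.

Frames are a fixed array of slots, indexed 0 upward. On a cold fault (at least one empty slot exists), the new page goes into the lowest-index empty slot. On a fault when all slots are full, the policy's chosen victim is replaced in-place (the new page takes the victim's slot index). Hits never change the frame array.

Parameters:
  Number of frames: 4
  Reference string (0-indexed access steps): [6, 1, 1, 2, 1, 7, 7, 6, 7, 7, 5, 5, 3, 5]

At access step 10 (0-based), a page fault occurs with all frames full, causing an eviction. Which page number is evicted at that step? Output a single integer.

Step 0: ref 6 -> FAULT, frames=[6,-,-,-]
Step 1: ref 1 -> FAULT, frames=[6,1,-,-]
Step 2: ref 1 -> HIT, frames=[6,1,-,-]
Step 3: ref 2 -> FAULT, frames=[6,1,2,-]
Step 4: ref 1 -> HIT, frames=[6,1,2,-]
Step 5: ref 7 -> FAULT, frames=[6,1,2,7]
Step 6: ref 7 -> HIT, frames=[6,1,2,7]
Step 7: ref 6 -> HIT, frames=[6,1,2,7]
Step 8: ref 7 -> HIT, frames=[6,1,2,7]
Step 9: ref 7 -> HIT, frames=[6,1,2,7]
Step 10: ref 5 -> FAULT, evict 2, frames=[6,1,5,7]
At step 10: evicted page 2

Answer: 2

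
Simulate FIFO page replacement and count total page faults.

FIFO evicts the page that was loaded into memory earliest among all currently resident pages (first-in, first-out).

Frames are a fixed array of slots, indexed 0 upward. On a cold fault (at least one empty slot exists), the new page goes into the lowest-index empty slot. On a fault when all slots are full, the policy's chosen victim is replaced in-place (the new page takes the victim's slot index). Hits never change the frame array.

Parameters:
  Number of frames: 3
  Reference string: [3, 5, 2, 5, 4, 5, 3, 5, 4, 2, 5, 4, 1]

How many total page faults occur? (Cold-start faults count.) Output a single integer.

Step 0: ref 3 → FAULT, frames=[3,-,-]
Step 1: ref 5 → FAULT, frames=[3,5,-]
Step 2: ref 2 → FAULT, frames=[3,5,2]
Step 3: ref 5 → HIT, frames=[3,5,2]
Step 4: ref 4 → FAULT (evict 3), frames=[4,5,2]
Step 5: ref 5 → HIT, frames=[4,5,2]
Step 6: ref 3 → FAULT (evict 5), frames=[4,3,2]
Step 7: ref 5 → FAULT (evict 2), frames=[4,3,5]
Step 8: ref 4 → HIT, frames=[4,3,5]
Step 9: ref 2 → FAULT (evict 4), frames=[2,3,5]
Step 10: ref 5 → HIT, frames=[2,3,5]
Step 11: ref 4 → FAULT (evict 3), frames=[2,4,5]
Step 12: ref 1 → FAULT (evict 5), frames=[2,4,1]
Total faults: 9

Answer: 9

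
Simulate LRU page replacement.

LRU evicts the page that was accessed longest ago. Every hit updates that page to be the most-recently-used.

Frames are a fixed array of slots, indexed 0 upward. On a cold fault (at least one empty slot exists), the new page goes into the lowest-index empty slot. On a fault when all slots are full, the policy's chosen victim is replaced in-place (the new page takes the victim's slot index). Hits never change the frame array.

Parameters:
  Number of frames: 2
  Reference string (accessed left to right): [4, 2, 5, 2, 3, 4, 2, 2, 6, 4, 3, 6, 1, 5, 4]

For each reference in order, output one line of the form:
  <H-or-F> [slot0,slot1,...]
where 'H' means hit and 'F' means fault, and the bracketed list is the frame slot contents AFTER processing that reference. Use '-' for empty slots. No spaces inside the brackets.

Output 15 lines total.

F [4,-]
F [4,2]
F [5,2]
H [5,2]
F [3,2]
F [3,4]
F [2,4]
H [2,4]
F [2,6]
F [4,6]
F [4,3]
F [6,3]
F [6,1]
F [5,1]
F [5,4]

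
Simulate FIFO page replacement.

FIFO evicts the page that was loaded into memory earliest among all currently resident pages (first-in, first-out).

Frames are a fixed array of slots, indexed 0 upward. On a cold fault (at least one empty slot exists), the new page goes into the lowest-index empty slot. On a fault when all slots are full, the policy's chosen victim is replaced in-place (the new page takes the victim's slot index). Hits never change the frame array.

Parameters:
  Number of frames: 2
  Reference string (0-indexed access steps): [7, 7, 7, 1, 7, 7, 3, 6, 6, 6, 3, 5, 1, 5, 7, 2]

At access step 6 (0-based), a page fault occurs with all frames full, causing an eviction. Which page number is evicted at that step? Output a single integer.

Step 0: ref 7 -> FAULT, frames=[7,-]
Step 1: ref 7 -> HIT, frames=[7,-]
Step 2: ref 7 -> HIT, frames=[7,-]
Step 3: ref 1 -> FAULT, frames=[7,1]
Step 4: ref 7 -> HIT, frames=[7,1]
Step 5: ref 7 -> HIT, frames=[7,1]
Step 6: ref 3 -> FAULT, evict 7, frames=[3,1]
At step 6: evicted page 7

Answer: 7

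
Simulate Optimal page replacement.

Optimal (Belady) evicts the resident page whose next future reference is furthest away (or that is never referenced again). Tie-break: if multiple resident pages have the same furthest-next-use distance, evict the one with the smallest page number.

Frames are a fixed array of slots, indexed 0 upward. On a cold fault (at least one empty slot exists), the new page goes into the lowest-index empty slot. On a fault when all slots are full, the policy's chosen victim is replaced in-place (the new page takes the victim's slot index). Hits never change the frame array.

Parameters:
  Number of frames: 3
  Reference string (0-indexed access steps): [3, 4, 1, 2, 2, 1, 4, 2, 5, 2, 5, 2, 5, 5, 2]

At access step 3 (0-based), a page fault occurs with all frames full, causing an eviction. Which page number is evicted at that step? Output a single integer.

Answer: 3

Derivation:
Step 0: ref 3 -> FAULT, frames=[3,-,-]
Step 1: ref 4 -> FAULT, frames=[3,4,-]
Step 2: ref 1 -> FAULT, frames=[3,4,1]
Step 3: ref 2 -> FAULT, evict 3, frames=[2,4,1]
At step 3: evicted page 3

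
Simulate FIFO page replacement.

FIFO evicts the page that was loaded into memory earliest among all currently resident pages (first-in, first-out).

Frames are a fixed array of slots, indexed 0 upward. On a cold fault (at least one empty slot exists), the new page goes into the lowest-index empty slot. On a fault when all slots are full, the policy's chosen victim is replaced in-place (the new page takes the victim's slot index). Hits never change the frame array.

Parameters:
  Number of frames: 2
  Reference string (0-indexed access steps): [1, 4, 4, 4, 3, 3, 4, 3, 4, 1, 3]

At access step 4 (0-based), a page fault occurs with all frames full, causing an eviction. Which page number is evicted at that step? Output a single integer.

Step 0: ref 1 -> FAULT, frames=[1,-]
Step 1: ref 4 -> FAULT, frames=[1,4]
Step 2: ref 4 -> HIT, frames=[1,4]
Step 3: ref 4 -> HIT, frames=[1,4]
Step 4: ref 3 -> FAULT, evict 1, frames=[3,4]
At step 4: evicted page 1

Answer: 1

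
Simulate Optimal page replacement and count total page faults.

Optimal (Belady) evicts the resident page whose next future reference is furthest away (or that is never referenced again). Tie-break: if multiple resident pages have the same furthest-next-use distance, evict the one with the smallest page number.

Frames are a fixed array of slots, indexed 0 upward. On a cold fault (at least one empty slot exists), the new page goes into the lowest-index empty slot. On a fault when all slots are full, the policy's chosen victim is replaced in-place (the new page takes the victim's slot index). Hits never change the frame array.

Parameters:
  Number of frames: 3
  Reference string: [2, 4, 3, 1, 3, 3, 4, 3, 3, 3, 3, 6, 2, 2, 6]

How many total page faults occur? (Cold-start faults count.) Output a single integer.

Answer: 6

Derivation:
Step 0: ref 2 → FAULT, frames=[2,-,-]
Step 1: ref 4 → FAULT, frames=[2,4,-]
Step 2: ref 3 → FAULT, frames=[2,4,3]
Step 3: ref 1 → FAULT (evict 2), frames=[1,4,3]
Step 4: ref 3 → HIT, frames=[1,4,3]
Step 5: ref 3 → HIT, frames=[1,4,3]
Step 6: ref 4 → HIT, frames=[1,4,3]
Step 7: ref 3 → HIT, frames=[1,4,3]
Step 8: ref 3 → HIT, frames=[1,4,3]
Step 9: ref 3 → HIT, frames=[1,4,3]
Step 10: ref 3 → HIT, frames=[1,4,3]
Step 11: ref 6 → FAULT (evict 1), frames=[6,4,3]
Step 12: ref 2 → FAULT (evict 3), frames=[6,4,2]
Step 13: ref 2 → HIT, frames=[6,4,2]
Step 14: ref 6 → HIT, frames=[6,4,2]
Total faults: 6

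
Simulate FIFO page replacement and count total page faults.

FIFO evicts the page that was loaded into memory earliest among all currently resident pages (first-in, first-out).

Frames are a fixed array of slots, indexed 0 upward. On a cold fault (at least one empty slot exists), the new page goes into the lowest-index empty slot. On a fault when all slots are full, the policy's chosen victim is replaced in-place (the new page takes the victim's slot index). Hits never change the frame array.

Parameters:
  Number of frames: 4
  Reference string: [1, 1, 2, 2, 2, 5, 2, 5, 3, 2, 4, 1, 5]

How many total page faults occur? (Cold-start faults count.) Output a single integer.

Answer: 6

Derivation:
Step 0: ref 1 → FAULT, frames=[1,-,-,-]
Step 1: ref 1 → HIT, frames=[1,-,-,-]
Step 2: ref 2 → FAULT, frames=[1,2,-,-]
Step 3: ref 2 → HIT, frames=[1,2,-,-]
Step 4: ref 2 → HIT, frames=[1,2,-,-]
Step 5: ref 5 → FAULT, frames=[1,2,5,-]
Step 6: ref 2 → HIT, frames=[1,2,5,-]
Step 7: ref 5 → HIT, frames=[1,2,5,-]
Step 8: ref 3 → FAULT, frames=[1,2,5,3]
Step 9: ref 2 → HIT, frames=[1,2,5,3]
Step 10: ref 4 → FAULT (evict 1), frames=[4,2,5,3]
Step 11: ref 1 → FAULT (evict 2), frames=[4,1,5,3]
Step 12: ref 5 → HIT, frames=[4,1,5,3]
Total faults: 6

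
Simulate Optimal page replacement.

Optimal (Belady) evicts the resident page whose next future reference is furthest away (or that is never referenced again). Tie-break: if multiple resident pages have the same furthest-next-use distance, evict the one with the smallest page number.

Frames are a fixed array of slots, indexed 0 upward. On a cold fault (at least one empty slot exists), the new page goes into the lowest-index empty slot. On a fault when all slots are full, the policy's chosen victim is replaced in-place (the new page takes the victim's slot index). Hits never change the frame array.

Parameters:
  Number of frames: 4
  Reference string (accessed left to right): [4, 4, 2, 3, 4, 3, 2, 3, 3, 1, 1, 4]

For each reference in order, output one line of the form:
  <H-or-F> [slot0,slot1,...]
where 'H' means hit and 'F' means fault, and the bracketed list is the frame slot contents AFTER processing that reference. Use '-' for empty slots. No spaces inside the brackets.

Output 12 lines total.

F [4,-,-,-]
H [4,-,-,-]
F [4,2,-,-]
F [4,2,3,-]
H [4,2,3,-]
H [4,2,3,-]
H [4,2,3,-]
H [4,2,3,-]
H [4,2,3,-]
F [4,2,3,1]
H [4,2,3,1]
H [4,2,3,1]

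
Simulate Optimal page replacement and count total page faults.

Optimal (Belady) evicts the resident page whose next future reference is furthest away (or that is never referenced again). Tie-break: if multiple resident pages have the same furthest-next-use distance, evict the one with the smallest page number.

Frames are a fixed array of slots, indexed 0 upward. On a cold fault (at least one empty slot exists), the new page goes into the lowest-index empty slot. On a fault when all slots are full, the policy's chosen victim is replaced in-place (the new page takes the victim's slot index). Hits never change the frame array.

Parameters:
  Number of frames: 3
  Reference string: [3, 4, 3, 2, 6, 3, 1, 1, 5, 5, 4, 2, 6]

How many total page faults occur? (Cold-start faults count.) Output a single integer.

Answer: 7

Derivation:
Step 0: ref 3 → FAULT, frames=[3,-,-]
Step 1: ref 4 → FAULT, frames=[3,4,-]
Step 2: ref 3 → HIT, frames=[3,4,-]
Step 3: ref 2 → FAULT, frames=[3,4,2]
Step 4: ref 6 → FAULT (evict 2), frames=[3,4,6]
Step 5: ref 3 → HIT, frames=[3,4,6]
Step 6: ref 1 → FAULT (evict 3), frames=[1,4,6]
Step 7: ref 1 → HIT, frames=[1,4,6]
Step 8: ref 5 → FAULT (evict 1), frames=[5,4,6]
Step 9: ref 5 → HIT, frames=[5,4,6]
Step 10: ref 4 → HIT, frames=[5,4,6]
Step 11: ref 2 → FAULT (evict 4), frames=[5,2,6]
Step 12: ref 6 → HIT, frames=[5,2,6]
Total faults: 7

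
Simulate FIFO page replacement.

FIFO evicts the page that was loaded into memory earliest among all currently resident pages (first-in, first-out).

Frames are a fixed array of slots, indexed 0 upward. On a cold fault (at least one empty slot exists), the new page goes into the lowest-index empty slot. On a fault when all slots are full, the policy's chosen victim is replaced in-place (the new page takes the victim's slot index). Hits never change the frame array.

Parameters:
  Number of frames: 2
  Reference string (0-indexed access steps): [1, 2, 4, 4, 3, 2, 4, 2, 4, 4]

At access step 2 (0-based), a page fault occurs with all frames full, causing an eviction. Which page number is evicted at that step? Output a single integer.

Step 0: ref 1 -> FAULT, frames=[1,-]
Step 1: ref 2 -> FAULT, frames=[1,2]
Step 2: ref 4 -> FAULT, evict 1, frames=[4,2]
At step 2: evicted page 1

Answer: 1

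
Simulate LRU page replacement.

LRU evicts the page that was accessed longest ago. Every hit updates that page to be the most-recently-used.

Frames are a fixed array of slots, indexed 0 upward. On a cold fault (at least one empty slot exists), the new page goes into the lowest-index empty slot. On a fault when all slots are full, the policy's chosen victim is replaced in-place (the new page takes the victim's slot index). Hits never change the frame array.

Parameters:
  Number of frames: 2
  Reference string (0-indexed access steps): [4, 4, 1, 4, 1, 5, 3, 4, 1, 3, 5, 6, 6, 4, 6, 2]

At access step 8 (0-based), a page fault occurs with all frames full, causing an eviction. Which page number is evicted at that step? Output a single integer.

Answer: 3

Derivation:
Step 0: ref 4 -> FAULT, frames=[4,-]
Step 1: ref 4 -> HIT, frames=[4,-]
Step 2: ref 1 -> FAULT, frames=[4,1]
Step 3: ref 4 -> HIT, frames=[4,1]
Step 4: ref 1 -> HIT, frames=[4,1]
Step 5: ref 5 -> FAULT, evict 4, frames=[5,1]
Step 6: ref 3 -> FAULT, evict 1, frames=[5,3]
Step 7: ref 4 -> FAULT, evict 5, frames=[4,3]
Step 8: ref 1 -> FAULT, evict 3, frames=[4,1]
At step 8: evicted page 3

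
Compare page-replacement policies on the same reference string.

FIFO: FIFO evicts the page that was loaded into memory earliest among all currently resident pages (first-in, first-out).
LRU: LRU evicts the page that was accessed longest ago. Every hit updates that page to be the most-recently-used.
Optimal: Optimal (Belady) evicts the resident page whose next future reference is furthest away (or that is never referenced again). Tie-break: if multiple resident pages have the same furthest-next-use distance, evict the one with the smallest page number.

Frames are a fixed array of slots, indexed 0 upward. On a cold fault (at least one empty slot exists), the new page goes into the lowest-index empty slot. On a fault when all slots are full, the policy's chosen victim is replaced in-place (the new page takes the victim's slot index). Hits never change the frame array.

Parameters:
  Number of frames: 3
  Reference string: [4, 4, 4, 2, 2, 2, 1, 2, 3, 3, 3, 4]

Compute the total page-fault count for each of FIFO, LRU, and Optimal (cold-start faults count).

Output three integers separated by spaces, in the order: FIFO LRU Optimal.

--- FIFO ---
  step 0: ref 4 -> FAULT, frames=[4,-,-] (faults so far: 1)
  step 1: ref 4 -> HIT, frames=[4,-,-] (faults so far: 1)
  step 2: ref 4 -> HIT, frames=[4,-,-] (faults so far: 1)
  step 3: ref 2 -> FAULT, frames=[4,2,-] (faults so far: 2)
  step 4: ref 2 -> HIT, frames=[4,2,-] (faults so far: 2)
  step 5: ref 2 -> HIT, frames=[4,2,-] (faults so far: 2)
  step 6: ref 1 -> FAULT, frames=[4,2,1] (faults so far: 3)
  step 7: ref 2 -> HIT, frames=[4,2,1] (faults so far: 3)
  step 8: ref 3 -> FAULT, evict 4, frames=[3,2,1] (faults so far: 4)
  step 9: ref 3 -> HIT, frames=[3,2,1] (faults so far: 4)
  step 10: ref 3 -> HIT, frames=[3,2,1] (faults so far: 4)
  step 11: ref 4 -> FAULT, evict 2, frames=[3,4,1] (faults so far: 5)
  FIFO total faults: 5
--- LRU ---
  step 0: ref 4 -> FAULT, frames=[4,-,-] (faults so far: 1)
  step 1: ref 4 -> HIT, frames=[4,-,-] (faults so far: 1)
  step 2: ref 4 -> HIT, frames=[4,-,-] (faults so far: 1)
  step 3: ref 2 -> FAULT, frames=[4,2,-] (faults so far: 2)
  step 4: ref 2 -> HIT, frames=[4,2,-] (faults so far: 2)
  step 5: ref 2 -> HIT, frames=[4,2,-] (faults so far: 2)
  step 6: ref 1 -> FAULT, frames=[4,2,1] (faults so far: 3)
  step 7: ref 2 -> HIT, frames=[4,2,1] (faults so far: 3)
  step 8: ref 3 -> FAULT, evict 4, frames=[3,2,1] (faults so far: 4)
  step 9: ref 3 -> HIT, frames=[3,2,1] (faults so far: 4)
  step 10: ref 3 -> HIT, frames=[3,2,1] (faults so far: 4)
  step 11: ref 4 -> FAULT, evict 1, frames=[3,2,4] (faults so far: 5)
  LRU total faults: 5
--- Optimal ---
  step 0: ref 4 -> FAULT, frames=[4,-,-] (faults so far: 1)
  step 1: ref 4 -> HIT, frames=[4,-,-] (faults so far: 1)
  step 2: ref 4 -> HIT, frames=[4,-,-] (faults so far: 1)
  step 3: ref 2 -> FAULT, frames=[4,2,-] (faults so far: 2)
  step 4: ref 2 -> HIT, frames=[4,2,-] (faults so far: 2)
  step 5: ref 2 -> HIT, frames=[4,2,-] (faults so far: 2)
  step 6: ref 1 -> FAULT, frames=[4,2,1] (faults so far: 3)
  step 7: ref 2 -> HIT, frames=[4,2,1] (faults so far: 3)
  step 8: ref 3 -> FAULT, evict 1, frames=[4,2,3] (faults so far: 4)
  step 9: ref 3 -> HIT, frames=[4,2,3] (faults so far: 4)
  step 10: ref 3 -> HIT, frames=[4,2,3] (faults so far: 4)
  step 11: ref 4 -> HIT, frames=[4,2,3] (faults so far: 4)
  Optimal total faults: 4

Answer: 5 5 4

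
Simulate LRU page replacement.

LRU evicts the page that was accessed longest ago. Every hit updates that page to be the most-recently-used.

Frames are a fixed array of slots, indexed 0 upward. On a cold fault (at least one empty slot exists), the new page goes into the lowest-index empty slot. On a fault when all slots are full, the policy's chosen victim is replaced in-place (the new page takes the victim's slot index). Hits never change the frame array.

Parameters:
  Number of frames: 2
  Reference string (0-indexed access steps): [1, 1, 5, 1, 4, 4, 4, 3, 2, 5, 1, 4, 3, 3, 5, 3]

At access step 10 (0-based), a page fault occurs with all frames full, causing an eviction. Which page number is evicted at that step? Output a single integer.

Step 0: ref 1 -> FAULT, frames=[1,-]
Step 1: ref 1 -> HIT, frames=[1,-]
Step 2: ref 5 -> FAULT, frames=[1,5]
Step 3: ref 1 -> HIT, frames=[1,5]
Step 4: ref 4 -> FAULT, evict 5, frames=[1,4]
Step 5: ref 4 -> HIT, frames=[1,4]
Step 6: ref 4 -> HIT, frames=[1,4]
Step 7: ref 3 -> FAULT, evict 1, frames=[3,4]
Step 8: ref 2 -> FAULT, evict 4, frames=[3,2]
Step 9: ref 5 -> FAULT, evict 3, frames=[5,2]
Step 10: ref 1 -> FAULT, evict 2, frames=[5,1]
At step 10: evicted page 2

Answer: 2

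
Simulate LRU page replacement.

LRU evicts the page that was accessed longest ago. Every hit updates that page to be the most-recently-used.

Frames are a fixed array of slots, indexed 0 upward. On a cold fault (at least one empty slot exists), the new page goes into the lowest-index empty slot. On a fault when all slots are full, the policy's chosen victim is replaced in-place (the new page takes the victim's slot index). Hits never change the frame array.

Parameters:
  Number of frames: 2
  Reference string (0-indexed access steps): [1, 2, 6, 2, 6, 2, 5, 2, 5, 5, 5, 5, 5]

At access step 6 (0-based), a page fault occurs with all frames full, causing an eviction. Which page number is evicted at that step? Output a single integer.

Step 0: ref 1 -> FAULT, frames=[1,-]
Step 1: ref 2 -> FAULT, frames=[1,2]
Step 2: ref 6 -> FAULT, evict 1, frames=[6,2]
Step 3: ref 2 -> HIT, frames=[6,2]
Step 4: ref 6 -> HIT, frames=[6,2]
Step 5: ref 2 -> HIT, frames=[6,2]
Step 6: ref 5 -> FAULT, evict 6, frames=[5,2]
At step 6: evicted page 6

Answer: 6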